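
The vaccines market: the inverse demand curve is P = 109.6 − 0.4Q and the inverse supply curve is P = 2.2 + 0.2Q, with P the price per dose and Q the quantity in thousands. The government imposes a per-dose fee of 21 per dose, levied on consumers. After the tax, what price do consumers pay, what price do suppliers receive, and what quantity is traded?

Inverting to Q(P) form: Qd = 274 − 2.5P; Qs = 5P − 11.
Before the tax: set 274 − 2.5P = 5P − 11 → P* = 38, Q* = 179.
With the tax collected from consumers, demand (in seller-price terms) shifts: Qd = 274 − 2.5(P + 21).
New equilibrium: consumers pay 52, suppliers receive 31, Q = 144. (Wedge: Pb − Ps = 21.)
The less price-elastic side of the market bears the larger share of a per-unit tax.

Consumers pay 52; suppliers receive 31; quantity = 144.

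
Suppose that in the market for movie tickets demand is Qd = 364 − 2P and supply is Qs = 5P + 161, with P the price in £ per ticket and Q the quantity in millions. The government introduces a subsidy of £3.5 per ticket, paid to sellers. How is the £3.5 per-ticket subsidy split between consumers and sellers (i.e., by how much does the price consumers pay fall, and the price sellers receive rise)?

Without the subsidy, 364 − 2P = 5P + 161 gives 7P = 203, so P* = £29 and Q* = 306.
With a per-unit subsidy paid to sellers, each receives P + 3.5 per unit sold, so supply becomes Qs = 5(P + 3.5) + 161.
Solving gives Q = 311 with consumers paying £26.5 and sellers receiving £30 (the £3.5 wedge).
Gain to consumers: £2.5; to sellers: £1. (They sum to £3.5.)

Consumers gain £2.5 per ticket; sellers gain £1 per ticket.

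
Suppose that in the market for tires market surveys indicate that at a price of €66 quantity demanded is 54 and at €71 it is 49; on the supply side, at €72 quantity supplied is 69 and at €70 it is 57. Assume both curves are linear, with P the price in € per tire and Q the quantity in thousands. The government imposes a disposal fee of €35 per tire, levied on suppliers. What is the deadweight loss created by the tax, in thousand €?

Demand slope: (49 − 54)/(71 − 66) = -1, so Qd = 120 − P.
Supply slope: (57 − 69)/(70 − 72) = 6, so Qs = 6P − 363.
Before the tax: set 120 − P = 6P − 363 → P* = €69, Q* = 51.
With the tax collected from suppliers, supply shifts: Qs = 6(P − 35) − 363.
New equilibrium: buyers pay €99, suppliers receive €64, Q = 21. (Wedge: Pb − Ps = 35.)
Quantity falls by |ΔQ| = |51 − 21| = 30.
DWL = ½ · t · |ΔQ| = ½ · 35 · 30 = €525.

Deadweight loss = €525 thousand.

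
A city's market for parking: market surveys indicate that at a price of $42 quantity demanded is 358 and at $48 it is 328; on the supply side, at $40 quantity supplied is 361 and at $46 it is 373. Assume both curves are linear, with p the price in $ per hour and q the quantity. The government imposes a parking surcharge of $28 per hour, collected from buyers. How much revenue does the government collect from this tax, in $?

Demand slope: (328 − 358)/(48 − 42) = -5, so qd = 568 − 5p.
Supply slope: (373 − 361)/(46 − 40) = 2, so qs = 2p + 281.
Before the tax: set 568 − 5p = 2p + 281 → p* = $41, q* = 363.
With the tax collected from buyers, demand (in seller-price terms) shifts: qd = 568 − 5(p + 28).
Solving gives q = 323 with buyers paying $49 and sellers receiving $21 (the $28 wedge).
Revenue = t · Q = 28 · 323 = $9044.

Tax revenue = $9044.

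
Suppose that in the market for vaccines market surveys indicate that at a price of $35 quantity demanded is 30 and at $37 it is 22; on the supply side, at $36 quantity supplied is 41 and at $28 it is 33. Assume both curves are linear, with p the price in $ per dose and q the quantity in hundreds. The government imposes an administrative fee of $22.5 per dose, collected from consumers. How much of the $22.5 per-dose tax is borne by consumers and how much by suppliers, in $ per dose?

Consumers bear $4.5 per dose; suppliers bear $18 per dose.

Demand slope: (22 − 30)/(37 − 35) = -4, so qd = 170 − 4p.
Supply slope: (33 − 41)/(28 − 36) = 1, so qs = p + 5.
Without the tax, 170 − 4p = p + 5 gives 5p = 165, so p* = $33 and q* = 38.
With the tax collected from consumers, demand (in seller-price terms) shifts: qd = 170 − 4(p + 22.5).
New equilibrium: consumers pay $37.5, suppliers receive $15, q = 20. (Wedge: pb − ps = 22.5.)
Burden on consumers: $4.5; on suppliers: $18. (They sum to $22.5.)
The less price-elastic side of the market bears the larger share of a per-unit tax.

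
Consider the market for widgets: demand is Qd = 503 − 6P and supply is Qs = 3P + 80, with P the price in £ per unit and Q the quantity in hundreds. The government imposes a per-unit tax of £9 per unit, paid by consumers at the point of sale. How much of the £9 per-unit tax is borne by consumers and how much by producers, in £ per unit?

Consumers bear £3 per unit; producers bear £6 per unit.

Without the tax, 503 − 6P = 3P + 80 gives 9P = 423, so P* = £47 and Q* = 221.
With the tax collected from consumers, demand (in seller-price terms) shifts: Qd = 503 − 6(P + 9).
New equilibrium: consumers pay £50, producers receive £41, Q = 203. (Wedge: Pb − Ps = 9.)
Burden on consumers: £3; on producers: £6. (They sum to £9.)
The less price-elastic side of the market bears the larger share of a per-unit tax.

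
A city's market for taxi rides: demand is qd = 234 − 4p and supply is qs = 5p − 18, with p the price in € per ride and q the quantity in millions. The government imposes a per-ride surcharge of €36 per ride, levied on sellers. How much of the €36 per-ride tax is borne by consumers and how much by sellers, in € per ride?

Consumers bear €20 per ride; sellers bear €16 per ride.

Without the tax, 234 − 4p = 5p − 18 gives 9p = 252, so p* = €28 and q* = 122.
With the tax collected from sellers, supply shifts: qs = 5(p − 36) − 18.
Solving gives q = 42 with consumers paying €48 and sellers receiving €12 (the €36 wedge).
Burden on consumers: €20; on sellers: €16. (They sum to €36.)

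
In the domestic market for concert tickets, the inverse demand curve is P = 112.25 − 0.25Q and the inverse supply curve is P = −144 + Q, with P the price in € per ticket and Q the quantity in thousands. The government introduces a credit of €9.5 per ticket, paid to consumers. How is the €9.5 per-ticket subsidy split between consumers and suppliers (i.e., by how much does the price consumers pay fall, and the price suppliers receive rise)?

Consumers gain €1.9 per ticket; suppliers gain €7.6 per ticket.

Rewrite in direct form: Qd = 449 − 4P and Qs = P + 144.
Before the subsidy: set 449 − 4P = P + 144 → P* = €61, Q* = 205.
With a per-unit subsidy paid to consumers, each effectively pays P − 9.5, so demand becomes Qd = 449 − 4(P − 9.5).
Solving gives Q = 212.6 with consumers paying €59.1 and suppliers receiving €68.6 (the €9.5 wedge).
Gain to consumers: €1.9; to suppliers: €7.6. (They sum to €9.5.)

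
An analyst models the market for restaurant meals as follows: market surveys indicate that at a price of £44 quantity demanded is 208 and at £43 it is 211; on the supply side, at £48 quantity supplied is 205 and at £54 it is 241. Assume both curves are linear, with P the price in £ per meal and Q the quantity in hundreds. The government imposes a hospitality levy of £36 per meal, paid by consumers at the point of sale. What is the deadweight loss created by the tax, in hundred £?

Demand slope: (211 − 208)/(43 − 44) = -3, so Qd = 340 − 3P.
Supply slope: (241 − 205)/(54 − 48) = 6, so Qs = 6P − 83.
Without the tax, 340 − 3P = 6P − 83 gives 9P = 423, so P* = £47 and Q* = 199.
With the tax collected from consumers, demand (in seller-price terms) shifts: Qd = 340 − 3(P + 36).
Solving gives Q = 127 with consumers paying £71 and sellers receiving £35 (the £36 wedge).
Quantity falls by |ΔQ| = |199 − 127| = 72.
DWL = ½ · t · |ΔQ| = ½ · 36 · 72 = £1296.

Deadweight loss = £1296 hundred.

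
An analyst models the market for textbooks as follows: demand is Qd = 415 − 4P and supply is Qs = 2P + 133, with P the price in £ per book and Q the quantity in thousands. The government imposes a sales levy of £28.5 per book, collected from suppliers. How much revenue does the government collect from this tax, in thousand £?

Tax revenue = £5386.5 thousand.

Without the tax, 415 − 4P = 2P + 133 gives 6P = 282, so P* = £47 and Q* = 227.
With the tax collected from suppliers, supply shifts: Qs = 2(P − 28.5) + 133.
New equilibrium: buyers pay £56.5, suppliers receive £28, Q = 189. (Wedge: Pb − Ps = 28.5.)
Revenue = t · Q = 28.5 · 189 = £5386.5.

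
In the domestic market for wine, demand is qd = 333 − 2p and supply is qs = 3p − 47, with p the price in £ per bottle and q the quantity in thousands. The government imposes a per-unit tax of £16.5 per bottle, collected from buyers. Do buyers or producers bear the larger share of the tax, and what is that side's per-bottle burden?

Before the tax: set 333 − 2p = 3p − 47 → p* = £76, q* = 181.
With the tax collected from buyers, demand (in seller-price terms) shifts: qd = 333 − 2(p + 16.5).
New equilibrium: buyers pay £85.9, producers receive £69.4, q = 161.2. (Wedge: pb − ps = 16.5.)
Per-bottle burden: buyers £9.9, producers £6.6.
Buyers take the larger share because demand is less price-elastic here (demand slope 2 vs supply slope 3).
The less price-elastic side of the market bears the larger share of a per-unit tax.

Buyers bear the larger share: £9.9 per bottle.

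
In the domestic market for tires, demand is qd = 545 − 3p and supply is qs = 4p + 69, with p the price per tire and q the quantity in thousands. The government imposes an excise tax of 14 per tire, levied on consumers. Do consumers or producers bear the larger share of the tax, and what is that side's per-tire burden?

Without the tax, 545 − 3p = 4p + 69 gives 7p = 476, so p* = 68 and q* = 341.
With the tax collected from consumers, demand (in seller-price terms) shifts: qd = 545 − 3(p + 14).
Solving gives q = 317 with consumers paying 76 and producers receiving 62 (the 14 wedge).
Per-tire burden: consumers 8, producers 6.
Consumers take the larger share because demand is less price-elastic here (demand slope 3 vs supply slope 4).

Consumers bear the larger share: 8 per tire.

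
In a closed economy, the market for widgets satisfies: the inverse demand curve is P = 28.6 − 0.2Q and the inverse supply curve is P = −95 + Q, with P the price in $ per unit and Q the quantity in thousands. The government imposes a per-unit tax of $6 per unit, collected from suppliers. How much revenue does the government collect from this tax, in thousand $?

Tax revenue = $588 thousand.

Rewrite in direct form: Qd = 143 − 5P and Qs = P + 95.
Without the tax, 143 − 5P = P + 95 gives 6P = 48, so P* = $8 and Q* = 103.
With the tax collected from suppliers, supply shifts: Qs = (P − 6) + 95.
Solving gives Q = 98 with consumers paying $9 and suppliers receiving $3 (the $6 wedge).
Revenue = t · Q = 6 · 98 = $588.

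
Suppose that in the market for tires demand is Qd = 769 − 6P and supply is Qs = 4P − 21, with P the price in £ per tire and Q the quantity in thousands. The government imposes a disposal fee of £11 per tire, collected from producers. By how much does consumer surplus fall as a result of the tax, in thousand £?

Consumer surplus falls by £1239.92 thousand.

Before the tax: set 769 − 6P = 4P − 21 → P* = £79, Q* = 295.
With the tax collected from producers, supply shifts: Qs = 4(P − 11) − 21.
Solving gives Q = 268.6 with buyers paying £83.4 and producers receiving £72.4 (the £11 wedge).
ΔCS is the trapezoid between Q = 268.6 and Q = 295 of height £4.4: ½ · (295 + 268.6) · 4.4 = £1239.92.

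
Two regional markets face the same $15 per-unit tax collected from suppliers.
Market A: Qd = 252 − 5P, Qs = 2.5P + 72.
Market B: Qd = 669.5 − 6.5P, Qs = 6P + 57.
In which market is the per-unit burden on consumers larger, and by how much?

Market A: pre-tax P* = $24, Q* = 132; post-tax Q = 107; per-unit burden on consumers = $5.
Market B: pre-tax P* = $49, Q* = 351; post-tax Q = 304.2; per-unit burden on consumers = $7.2.
Difference: $5 vs $7.2 → market B is larger by $2.2.

Market B, by $2.2.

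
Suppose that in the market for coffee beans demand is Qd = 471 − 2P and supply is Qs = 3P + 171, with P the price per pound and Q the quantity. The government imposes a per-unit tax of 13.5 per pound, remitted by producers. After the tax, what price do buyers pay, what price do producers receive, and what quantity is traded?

Without the tax, 471 − 2P = 3P + 171 gives 5P = 300, so P* = 60 and Q* = 351.
With the tax collected from producers, supply shifts: Qs = 3(P − 13.5) + 171.
Solving gives Q = 334.8 with buyers paying 68.1 and producers receiving 54.6 (the 13.5 wedge).

Buyers pay 68.1; producers receive 54.6; quantity = 334.8.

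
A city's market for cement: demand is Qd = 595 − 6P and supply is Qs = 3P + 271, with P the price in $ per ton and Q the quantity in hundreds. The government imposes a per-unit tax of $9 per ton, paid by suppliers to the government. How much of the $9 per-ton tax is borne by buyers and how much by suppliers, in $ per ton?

Before the tax: set 595 − 6P = 3P + 271 → P* = $36, Q* = 379.
With the tax collected from suppliers, supply shifts: Qs = 3(P − 9) + 271.
Solving gives Q = 361 with buyers paying $39 and suppliers receiving $30 (the $9 wedge).
Burden on buyers: $3; on suppliers: $6. (They sum to $9.)
The less price-elastic side of the market bears the larger share of a per-unit tax.

Buyers bear $3 per ton; suppliers bear $6 per ton.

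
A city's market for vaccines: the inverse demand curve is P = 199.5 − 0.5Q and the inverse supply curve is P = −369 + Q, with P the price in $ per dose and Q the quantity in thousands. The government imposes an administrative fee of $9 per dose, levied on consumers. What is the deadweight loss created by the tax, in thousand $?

Deadweight loss = $27 thousand.

Inverting to Q(P) form: Qd = 399 − 2P; Qs = P + 369.
Before the tax: set 399 − 2P = P + 369 → P* = $10, Q* = 379.
With the tax collected from consumers, demand (in seller-price terms) shifts: Qd = 399 − 2(P + 9).
New equilibrium: consumers pay $13, sellers receive $4, Q = 373. (Wedge: Pb − Ps = 9.)
Quantity falls by |ΔQ| = |379 − 373| = 6.
DWL = ½ · t · |ΔQ| = ½ · 9 · 6 = $27.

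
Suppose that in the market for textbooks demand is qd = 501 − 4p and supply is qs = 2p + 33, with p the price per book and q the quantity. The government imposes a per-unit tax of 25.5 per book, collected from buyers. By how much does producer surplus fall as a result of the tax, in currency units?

Producer surplus falls by 2924.

Before the tax: set 501 − 4p = 2p + 33 → p* = 78, q* = 189.
With the tax collected from buyers, demand (in seller-price terms) shifts: qd = 501 − 4(p + 25.5).
Solving gives q = 155 with buyers paying 86.5 and suppliers receiving 61 (the 25.5 wedge).
ΔPS is the trapezoid between Q = 155 and Q = 189 of height 17: ½ · (189 + 155) · 17 = 2924.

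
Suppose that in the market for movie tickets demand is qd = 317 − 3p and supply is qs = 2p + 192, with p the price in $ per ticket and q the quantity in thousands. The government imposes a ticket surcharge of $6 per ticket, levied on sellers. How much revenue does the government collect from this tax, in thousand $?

Tax revenue = $1408.8 thousand.

Before the tax: set 317 − 3p = 2p + 192 → p* = $25, q* = 242.
With the tax collected from sellers, supply shifts: qs = 2(p − 6) + 192.
New equilibrium: buyers pay $27.4, sellers receive $21.4, q = 234.8. (Wedge: pb − ps = 6.)
Revenue = t · Q = 6 · 234.8 = $1408.8.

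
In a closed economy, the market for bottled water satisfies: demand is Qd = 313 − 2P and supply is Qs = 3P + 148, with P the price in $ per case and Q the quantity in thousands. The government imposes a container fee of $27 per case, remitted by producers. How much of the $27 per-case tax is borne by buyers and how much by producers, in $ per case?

Buyers bear $16.2 per case; producers bear $10.8 per case.

Without the tax, 313 − 2P = 3P + 148 gives 5P = 165, so P* = $33 and Q* = 247.
With the tax collected from producers, supply shifts: Qs = 3(P − 27) + 148.
New equilibrium: buyers pay $49.2, producers receive $22.2, Q = 214.6. (Wedge: Pb − Ps = 27.)
Burden on buyers: $16.2; on producers: $10.8. (They sum to $27.)
The less price-elastic side of the market bears the larger share of a per-unit tax.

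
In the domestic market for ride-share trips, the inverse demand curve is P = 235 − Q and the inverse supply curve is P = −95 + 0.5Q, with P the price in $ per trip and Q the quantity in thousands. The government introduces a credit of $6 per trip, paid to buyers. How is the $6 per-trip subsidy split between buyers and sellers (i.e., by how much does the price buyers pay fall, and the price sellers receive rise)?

Inverting to Q(P) form: Qd = 235 − P; Qs = 2P + 190.
Before the subsidy: set 235 − P = 2P + 190 → P* = $15, Q* = 220.
With a per-unit subsidy paid to buyers, each effectively pays P − 6, so demand becomes Qd = 235 − (P − 6).
New equilibrium: buyers pay $11, sellers receive $17, Q = 224. (Wedge: Pb − Ps = −6.)
Gain to buyers: $4; to sellers: $2. (They sum to $6.)

Buyers gain $4 per trip; sellers gain $2 per trip.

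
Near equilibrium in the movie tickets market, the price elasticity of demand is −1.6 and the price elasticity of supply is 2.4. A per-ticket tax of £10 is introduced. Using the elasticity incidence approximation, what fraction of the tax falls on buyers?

Incidence ratio: buyers' share ≈ εs / (εs + |εd|) = 2.4 / (2.4 + 1.6) = 0.6.
Supply is the more elastic side, so buyers bear the larger share.

Buyers' share ≈ 0.6.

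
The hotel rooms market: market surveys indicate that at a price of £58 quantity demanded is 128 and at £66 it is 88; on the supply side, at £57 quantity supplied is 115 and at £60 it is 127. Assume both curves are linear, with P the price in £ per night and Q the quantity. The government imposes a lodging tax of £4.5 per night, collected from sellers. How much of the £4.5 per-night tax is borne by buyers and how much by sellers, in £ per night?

Buyers bear £2 per night; sellers bear £2.5 per night.

Demand slope: (88 − 128)/(66 − 58) = -5, so Qd = 418 − 5P.
Supply slope: (127 − 115)/(60 − 57) = 4, so Qs = 4P − 113.
Without the tax, 418 − 5P = 4P − 113 gives 9P = 531, so P* = £59 and Q* = 123.
With the tax collected from sellers, supply shifts: Qs = 4(P − 4.5) − 113.
Solving gives Q = 113 with buyers paying £61 and sellers receiving £56.5 (the £4.5 wedge).
Burden on buyers: £2; on sellers: £2.5. (They sum to £4.5.)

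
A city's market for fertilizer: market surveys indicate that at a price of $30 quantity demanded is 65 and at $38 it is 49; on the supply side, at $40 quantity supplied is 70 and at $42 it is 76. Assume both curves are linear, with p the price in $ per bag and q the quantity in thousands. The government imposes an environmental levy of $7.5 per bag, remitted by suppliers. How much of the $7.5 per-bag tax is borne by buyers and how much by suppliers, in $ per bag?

Demand slope: (49 − 65)/(38 − 30) = -2, so qd = 125 − 2p.
Supply slope: (76 − 70)/(42 − 40) = 3, so qs = 3p − 50.
Before the tax: set 125 − 2p = 3p − 50 → p* = $35, q* = 55.
With the tax collected from suppliers, supply shifts: qs = 3(p − 7.5) − 50.
Solving gives q = 46 with buyers paying $39.5 and suppliers receiving $32 (the $7.5 wedge).
Burden on buyers: $4.5; on suppliers: $3. (They sum to $7.5.)
The less price-elastic side of the market bears the larger share of a per-unit tax.

Buyers bear $4.5 per bag; suppliers bear $3 per bag.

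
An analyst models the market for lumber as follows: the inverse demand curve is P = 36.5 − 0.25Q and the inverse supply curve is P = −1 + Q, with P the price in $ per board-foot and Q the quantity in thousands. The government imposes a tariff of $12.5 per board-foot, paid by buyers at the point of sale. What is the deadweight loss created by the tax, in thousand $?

Deadweight loss = $62.5 thousand.

Rewrite in direct form: Qd = 146 − 4P and Qs = P + 1.
Without the tax, 146 − 4P = P + 1 gives 5P = 145, so P* = $29 and Q* = 30.
With the tax collected from buyers, demand (in seller-price terms) shifts: Qd = 146 − 4(P + 12.5).
New equilibrium: buyers pay $31.5, producers receive $19, Q = 20. (Wedge: Pb − Ps = 12.5.)
Quantity falls by |ΔQ| = |30 − 20| = 10.
DWL = ½ · t · |ΔQ| = ½ · 12.5 · 10 = $62.5.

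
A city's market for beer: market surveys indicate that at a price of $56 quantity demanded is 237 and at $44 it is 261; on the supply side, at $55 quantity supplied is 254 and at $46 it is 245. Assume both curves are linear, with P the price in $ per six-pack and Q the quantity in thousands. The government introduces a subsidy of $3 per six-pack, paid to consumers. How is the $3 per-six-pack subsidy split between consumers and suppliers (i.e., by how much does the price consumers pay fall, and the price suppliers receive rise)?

Consumers gain $1 per six-pack; suppliers gain $2 per six-pack.

Demand slope: (261 − 237)/(44 − 56) = -2, so Qd = 349 − 2P.
Supply slope: (245 − 254)/(46 − 55) = 1, so Qs = P + 199.
Before the subsidy: set 349 − 2P = P + 199 → P* = $50, Q* = 249.
With a per-unit subsidy paid to consumers, each effectively pays P − 3, so demand becomes Qd = 349 − 2(P − 3).
New equilibrium: consumers pay $49, suppliers receive $52, Q = 251. (Wedge: Pb − Ps = −3.)
Gain to consumers: $1; to suppliers: $2. (They sum to $3.)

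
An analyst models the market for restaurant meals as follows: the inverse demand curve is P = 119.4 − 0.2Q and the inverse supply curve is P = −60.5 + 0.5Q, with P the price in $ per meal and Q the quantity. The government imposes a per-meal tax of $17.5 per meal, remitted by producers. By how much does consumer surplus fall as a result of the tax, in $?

Consumer surplus falls by $1222.5.

Inverting to Q(P) form: Qd = 597 − 5P; Qs = 2P + 121.
Before the tax: set 597 − 5P = 2P + 121 → P* = $68, Q* = 257.
With the tax collected from producers, supply shifts: Qs = 2(P − 17.5) + 121.
Solving gives Q = 232 with consumers paying $73 and producers receiving $55.5 (the $17.5 wedge).
ΔCS is the trapezoid between Q = 232 and Q = 257 of height $5: ½ · (257 + 232) · 5 = $1222.5.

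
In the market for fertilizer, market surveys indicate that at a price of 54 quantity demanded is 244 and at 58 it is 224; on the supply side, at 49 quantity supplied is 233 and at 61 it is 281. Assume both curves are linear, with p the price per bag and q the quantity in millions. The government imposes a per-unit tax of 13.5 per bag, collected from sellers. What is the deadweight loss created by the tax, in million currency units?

Demand slope: (224 − 244)/(58 − 54) = -5, so qd = 514 − 5p.
Supply slope: (281 − 233)/(61 − 49) = 4, so qs = 4p + 37.
Before the tax: set 514 − 5p = 4p + 37 → p* = 53, q* = 249.
With the tax collected from sellers, supply shifts: qs = 4(p − 13.5) + 37.
New equilibrium: consumers pay 59, sellers receive 45.5, q = 219. (Wedge: pb − ps = 13.5.)
Quantity falls by |ΔQ| = |249 − 219| = 30.
DWL = ½ · t · |ΔQ| = ½ · 13.5 · 30 = 202.5.

Deadweight loss = 202.5 million.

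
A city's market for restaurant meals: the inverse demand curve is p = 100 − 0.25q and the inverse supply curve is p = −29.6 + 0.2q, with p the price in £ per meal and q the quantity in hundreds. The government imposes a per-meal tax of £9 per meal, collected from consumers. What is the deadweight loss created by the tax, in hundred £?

Inverting to q(p) form: qd = 400 − 4p; qs = 5p + 148.
Before the tax: set 400 − 4p = 5p + 148 → p* = £28, q* = 288.
With the tax collected from consumers, demand (in seller-price terms) shifts: qd = 400 − 4(p + 9).
New equilibrium: consumers pay £33, suppliers receive £24, q = 268. (Wedge: pb − ps = 9.)
Quantity falls by |ΔQ| = |288 − 268| = 20.
DWL = ½ · t · |ΔQ| = ½ · 9 · 20 = £90.

Deadweight loss = £90 hundred.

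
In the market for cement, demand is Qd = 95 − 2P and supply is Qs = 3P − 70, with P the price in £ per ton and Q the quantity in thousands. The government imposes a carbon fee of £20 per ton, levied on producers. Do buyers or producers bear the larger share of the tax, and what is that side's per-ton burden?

Before the tax: set 95 − 2P = 3P − 70 → P* = £33, Q* = 29.
With the tax collected from producers, supply shifts: Qs = 3(P − 20) − 70.
New equilibrium: buyers pay £45, producers receive £25, Q = 5. (Wedge: Pb − Ps = 20.)
Per-ton burden: buyers £12, producers £8.
Buyers take the larger share because demand is less price-elastic here (demand slope 2 vs supply slope 3).
The less price-elastic side of the market bears the larger share of a per-unit tax.

Buyers bear the larger share: £12 per ton.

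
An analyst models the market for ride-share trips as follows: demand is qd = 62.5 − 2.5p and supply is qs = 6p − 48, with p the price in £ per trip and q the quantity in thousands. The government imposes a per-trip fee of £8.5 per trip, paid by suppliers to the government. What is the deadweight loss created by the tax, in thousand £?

Without the tax, 62.5 − 2.5p = 6p − 48 gives 8.5p = 110.5, so p* = £13 and q* = 30.
With the tax collected from suppliers, supply shifts: qs = 6(p − 8.5) − 48.
New equilibrium: consumers pay £19, suppliers receive £10.5, q = 15. (Wedge: pb − ps = 8.5.)
Quantity falls by |ΔQ| = |30 − 15| = 15.
DWL = ½ · t · |ΔQ| = ½ · 8.5 · 15 = £63.75.

Deadweight loss = £63.75 thousand.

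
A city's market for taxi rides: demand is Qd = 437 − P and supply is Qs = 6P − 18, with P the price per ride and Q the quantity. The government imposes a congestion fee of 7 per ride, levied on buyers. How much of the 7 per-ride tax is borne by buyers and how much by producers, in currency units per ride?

Before the tax: set 437 − P = 6P − 18 → P* = 65, Q* = 372.
With the tax collected from buyers, demand (in seller-price terms) shifts: Qd = 437 − (P + 7).
Solving gives Q = 366 with buyers paying 71 and producers receiving 64 (the 7 wedge).
Burden on buyers: 6; on producers: 1. (They sum to 7.)

Buyers bear 6 per ride; producers bear 1 per ride.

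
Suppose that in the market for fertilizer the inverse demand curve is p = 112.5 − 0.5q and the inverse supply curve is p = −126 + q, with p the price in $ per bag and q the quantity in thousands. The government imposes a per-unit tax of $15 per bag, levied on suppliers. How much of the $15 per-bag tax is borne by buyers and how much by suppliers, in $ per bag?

Buyers bear $5 per bag; suppliers bear $10 per bag.

Rewrite in direct form: qd = 225 − 2p and qs = p + 126.
Without the tax, 225 − 2p = p + 126 gives 3p = 99, so p* = $33 and q* = 159.
With the tax collected from suppliers, supply shifts: qs = (p − 15) + 126.
Solving gives q = 149 with buyers paying $38 and suppliers receiving $23 (the $15 wedge).
Burden on buyers: $5; on suppliers: $10. (They sum to $15.)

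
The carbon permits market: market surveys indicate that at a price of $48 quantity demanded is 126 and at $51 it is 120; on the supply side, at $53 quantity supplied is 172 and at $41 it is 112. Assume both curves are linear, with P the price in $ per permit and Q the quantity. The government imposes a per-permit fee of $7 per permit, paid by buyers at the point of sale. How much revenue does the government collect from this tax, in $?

Demand slope: (120 − 126)/(51 − 48) = -2, so Qd = 222 − 2P.
Supply slope: (112 − 172)/(41 − 53) = 5, so Qs = 5P − 93.
Before the tax: set 222 − 2P = 5P − 93 → P* = $45, Q* = 132.
With the tax collected from buyers, demand (in seller-price terms) shifts: Qd = 222 − 2(P + 7).
Solving gives Q = 122 with buyers paying $50 and producers receiving $43 (the $7 wedge).
Revenue = t · Q = 7 · 122 = $854.

Tax revenue = $854.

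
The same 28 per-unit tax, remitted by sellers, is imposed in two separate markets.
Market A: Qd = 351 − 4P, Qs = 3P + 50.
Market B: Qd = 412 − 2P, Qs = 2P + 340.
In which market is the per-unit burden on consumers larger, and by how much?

Market B, by 2.

Market A: pre-tax P* = 43, Q* = 179; post-tax Q = 131; per-unit burden on consumers = 12.
Market B: pre-tax P* = 18, Q* = 376; post-tax Q = 348; per-unit burden on consumers = 14.
Difference: 12 vs 14 → market B is larger by 2.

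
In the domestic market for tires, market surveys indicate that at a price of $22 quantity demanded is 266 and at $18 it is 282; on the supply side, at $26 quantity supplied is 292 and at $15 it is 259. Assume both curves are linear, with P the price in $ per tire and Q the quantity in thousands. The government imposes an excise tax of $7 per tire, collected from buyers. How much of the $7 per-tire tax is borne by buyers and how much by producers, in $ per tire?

Demand slope: (282 − 266)/(18 − 22) = -4, so Qd = 354 − 4P.
Supply slope: (259 − 292)/(15 − 26) = 3, so Qs = 3P + 214.
Without the tax, 354 − 4P = 3P + 214 gives 7P = 140, so P* = $20 and Q* = 274.
With the tax collected from buyers, demand (in seller-price terms) shifts: Qd = 354 − 4(P + 7).
Solving gives Q = 262 with buyers paying $23 and producers receiving $16 (the $7 wedge).
Burden on buyers: $3; on producers: $4. (They sum to $7.)

Buyers bear $3 per tire; producers bear $4 per tire.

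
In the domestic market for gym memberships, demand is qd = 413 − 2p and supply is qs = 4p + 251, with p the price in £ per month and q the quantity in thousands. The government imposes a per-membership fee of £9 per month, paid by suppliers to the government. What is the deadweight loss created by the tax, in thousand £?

Deadweight loss = £54 thousand.

Without the tax, 413 − 2p = 4p + 251 gives 6p = 162, so p* = £27 and q* = 359.
With the tax collected from suppliers, supply shifts: qs = 4(p − 9) + 251.
New equilibrium: consumers pay £33, suppliers receive £24, q = 347. (Wedge: pb − ps = 9.)
Quantity falls by |ΔQ| = |359 − 347| = 12.
DWL = ½ · t · |ΔQ| = ½ · 9 · 12 = £54.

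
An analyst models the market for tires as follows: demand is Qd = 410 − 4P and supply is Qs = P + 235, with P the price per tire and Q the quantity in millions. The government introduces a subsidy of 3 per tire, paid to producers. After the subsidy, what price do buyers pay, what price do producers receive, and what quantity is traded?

Before the subsidy: set 410 − 4P = P + 235 → P* = 35, Q* = 270.
With a per-unit subsidy paid to producers, each receives P + 3 per unit sold, so supply becomes Qs = (P + 3) + 235.
New equilibrium: buyers pay 34.4, producers receive 37.4, Q = 272.4. (Wedge: Pb − Ps = −3.)

Buyers pay 34.4; producers receive 37.4; quantity = 272.4.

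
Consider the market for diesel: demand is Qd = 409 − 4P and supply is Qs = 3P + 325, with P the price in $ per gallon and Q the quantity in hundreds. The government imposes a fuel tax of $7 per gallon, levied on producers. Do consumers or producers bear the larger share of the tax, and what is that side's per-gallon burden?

Producers bear the larger share: $4 per gallon.

Without the tax, 409 − 4P = 3P + 325 gives 7P = 84, so P* = $12 and Q* = 361.
With the tax collected from producers, supply shifts: Qs = 3(P − 7) + 325.
Solving gives Q = 349 with consumers paying $15 and producers receiving $8 (the $7 wedge).
Per-gallon burden: consumers $3, producers $4.
Producers take the larger share because supply is less price-elastic here (demand slope 4 vs supply slope 3).
The less price-elastic side of the market bears the larger share of a per-unit tax.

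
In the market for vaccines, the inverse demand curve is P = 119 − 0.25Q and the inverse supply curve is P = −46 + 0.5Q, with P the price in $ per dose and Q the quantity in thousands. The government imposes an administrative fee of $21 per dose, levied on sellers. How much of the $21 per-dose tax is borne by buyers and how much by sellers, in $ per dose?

Buyers bear $7 per dose; sellers bear $14 per dose.

Rewrite in direct form: Qd = 476 − 4P and Qs = 2P + 92.
Without the tax, 476 − 4P = 2P + 92 gives 6P = 384, so P* = $64 and Q* = 220.
With the tax collected from sellers, supply shifts: Qs = 2(P − 21) + 92.
New equilibrium: buyers pay $71, sellers receive $50, Q = 192. (Wedge: Pb − Ps = 21.)
Burden on buyers: $7; on sellers: $14. (They sum to $21.)
The less price-elastic side of the market bears the larger share of a per-unit tax.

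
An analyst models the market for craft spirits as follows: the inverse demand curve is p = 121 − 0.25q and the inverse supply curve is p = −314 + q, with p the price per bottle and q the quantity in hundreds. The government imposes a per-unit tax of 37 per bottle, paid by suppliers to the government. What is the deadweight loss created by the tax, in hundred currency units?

Deadweight loss = 547.6 hundred.

Inverting to q(p) form: qd = 484 − 4p; qs = p + 314.
Without the tax, 484 − 4p = p + 314 gives 5p = 170, so p* = 34 and q* = 348.
With the tax collected from suppliers, supply shifts: qs = (p − 37) + 314.
New equilibrium: consumers pay 41.4, suppliers receive 4.4, q = 318.4. (Wedge: pb − ps = 37.)
Quantity falls by |ΔQ| = |348 − 318.4| = 29.6.
DWL = ½ · t · |ΔQ| = ½ · 37 · 29.6 = 547.6.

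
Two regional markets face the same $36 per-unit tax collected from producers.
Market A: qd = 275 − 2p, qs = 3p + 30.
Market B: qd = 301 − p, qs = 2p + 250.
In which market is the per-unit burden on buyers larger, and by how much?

Market B, by $2.4.

Market A: pre-tax p* = $49, q* = 177; post-tax q = 133.8; per-unit burden on buyers = $21.6.
Market B: pre-tax p* = $17, q* = 284; post-tax q = 260; per-unit burden on buyers = $24.
Difference: $21.6 vs $24 → market B is larger by $2.4.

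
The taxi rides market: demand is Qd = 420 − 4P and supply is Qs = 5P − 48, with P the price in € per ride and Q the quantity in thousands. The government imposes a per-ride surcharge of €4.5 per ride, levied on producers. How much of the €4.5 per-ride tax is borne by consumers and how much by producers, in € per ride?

Consumers bear €2.5 per ride; producers bear €2 per ride.

Without the tax, 420 − 4P = 5P − 48 gives 9P = 468, so P* = €52 and Q* = 212.
With the tax collected from producers, supply shifts: Qs = 5(P − 4.5) − 48.
Solving gives Q = 202 with consumers paying €54.5 and producers receiving €50 (the €4.5 wedge).
Burden on consumers: €2.5; on producers: €2. (They sum to €4.5.)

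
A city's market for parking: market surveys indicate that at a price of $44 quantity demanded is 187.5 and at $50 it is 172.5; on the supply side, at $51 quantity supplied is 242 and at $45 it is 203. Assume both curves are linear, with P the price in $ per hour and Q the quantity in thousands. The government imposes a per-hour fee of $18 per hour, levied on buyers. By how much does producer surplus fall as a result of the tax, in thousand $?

Producer surplus falls by $868.75 thousand.

Demand slope: (172.5 − 187.5)/(50 − 44) = -2.5, so Qd = 297.5 − 2.5P.
Supply slope: (203 − 242)/(45 − 51) = 6.5, so Qs = 6.5P − 89.5.
Before the tax: set 297.5 − 2.5P = 6.5P − 89.5 → P* = $43, Q* = 190.
With the tax collected from buyers, demand (in seller-price terms) shifts: Qd = 297.5 − 2.5(P + 18).
Solving gives Q = 157.5 with buyers paying $56 and suppliers receiving $38 (the $18 wedge).
ΔPS is the trapezoid between Q = 157.5 and Q = 190 of height $5: ½ · (190 + 157.5) · 5 = $868.75.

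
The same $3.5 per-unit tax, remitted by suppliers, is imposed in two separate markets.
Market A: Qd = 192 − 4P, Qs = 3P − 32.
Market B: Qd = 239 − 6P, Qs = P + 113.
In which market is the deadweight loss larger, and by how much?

Market A, by $5.25.

Market A: pre-tax P* = $32, Q* = 64; post-tax Q = 58; deadweight loss = $10.5.
Market B: pre-tax P* = $18, Q* = 131; post-tax Q = 128; deadweight loss = $5.25.
Difference: $10.5 vs $5.25 → market A is larger by $5.25.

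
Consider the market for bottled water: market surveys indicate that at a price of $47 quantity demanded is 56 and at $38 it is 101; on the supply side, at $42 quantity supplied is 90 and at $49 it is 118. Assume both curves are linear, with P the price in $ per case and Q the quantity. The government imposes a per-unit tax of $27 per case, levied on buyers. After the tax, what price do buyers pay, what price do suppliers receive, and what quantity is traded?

Demand slope: (101 − 56)/(38 − 47) = -5, so Qd = 291 − 5P.
Supply slope: (118 − 90)/(49 − 42) = 4, so Qs = 4P − 78.
Before the tax: set 291 − 5P = 4P − 78 → P* = $41, Q* = 86.
With the tax collected from buyers, demand (in seller-price terms) shifts: Qd = 291 − 5(P + 27).
Solving gives Q = 26 with buyers paying $53 and suppliers receiving $26 (the $27 wedge).
The less price-elastic side of the market bears the larger share of a per-unit tax.

Buyers pay $53; suppliers receive $26; quantity = 26.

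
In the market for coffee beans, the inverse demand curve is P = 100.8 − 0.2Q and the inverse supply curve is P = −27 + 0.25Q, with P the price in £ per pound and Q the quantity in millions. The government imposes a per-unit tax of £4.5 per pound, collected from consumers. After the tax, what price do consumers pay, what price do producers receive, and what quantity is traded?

Consumers pay £46; producers receive £41.5; quantity = 274.

Inverting to Q(P) form: Qd = 504 − 5P; Qs = 4P + 108.
Without the tax, 504 − 5P = 4P + 108 gives 9P = 396, so P* = £44 and Q* = 284.
With the tax collected from consumers, demand (in seller-price terms) shifts: Qd = 504 − 5(P + 4.5).
New equilibrium: consumers pay £46, producers receive £41.5, Q = 274. (Wedge: Pb − Ps = 4.5.)
The less price-elastic side of the market bears the larger share of a per-unit tax.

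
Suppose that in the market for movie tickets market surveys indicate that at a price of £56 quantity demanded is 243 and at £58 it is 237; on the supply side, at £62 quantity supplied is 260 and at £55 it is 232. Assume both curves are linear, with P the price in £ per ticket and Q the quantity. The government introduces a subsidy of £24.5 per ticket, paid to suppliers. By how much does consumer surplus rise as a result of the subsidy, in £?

Consumer surplus rises by £3654.

Demand slope: (237 − 243)/(58 − 56) = -3, so Qd = 411 − 3P.
Supply slope: (232 − 260)/(55 − 62) = 4, so Qs = 4P + 12.
Before the subsidy: set 411 − 3P = 4P + 12 → P* = £57, Q* = 240.
With a per-unit subsidy paid to suppliers, each receives P + 24.5 per unit sold, so supply becomes Qs = 4(P + 24.5) + 12.
Solving gives Q = 282 with buyers paying £43 and suppliers receiving £67.5 (the £24.5 wedge).
ΔCS is the trapezoid between Q = 282 and Q = 240 of height £14: ½ · (240 + 282) · 14 = £3654.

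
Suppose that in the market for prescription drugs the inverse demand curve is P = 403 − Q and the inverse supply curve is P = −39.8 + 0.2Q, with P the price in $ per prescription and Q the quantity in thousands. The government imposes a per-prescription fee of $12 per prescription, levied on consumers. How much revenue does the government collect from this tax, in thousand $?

Inverting to Q(P) form: Qd = 403 − P; Qs = 5P + 199.
Without the tax, 403 − P = 5P + 199 gives 6P = 204, so P* = $34 and Q* = 369.
With the tax collected from consumers, demand (in seller-price terms) shifts: Qd = 403 − (P + 12).
Solving gives Q = 359 with consumers paying $44 and sellers receiving $32 (the $12 wedge).
Revenue = t · Q = 12 · 359 = $4308.

Tax revenue = $4308 thousand.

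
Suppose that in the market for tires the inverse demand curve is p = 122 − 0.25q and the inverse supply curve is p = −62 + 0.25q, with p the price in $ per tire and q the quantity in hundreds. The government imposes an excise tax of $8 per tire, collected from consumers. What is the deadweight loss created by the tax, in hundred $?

Deadweight loss = $64 hundred.

Inverting to q(p) form: qd = 488 − 4p; qs = 4p + 248.
Before the tax: set 488 − 4p = 4p + 248 → p* = $30, q* = 368.
With the tax collected from consumers, demand (in seller-price terms) shifts: qd = 488 − 4(p + 8).
New equilibrium: consumers pay $34, suppliers receive $26, q = 352. (Wedge: pb − ps = 8.)
Quantity falls by |ΔQ| = |368 − 352| = 16.
DWL = ½ · t · |ΔQ| = ½ · 8 · 16 = $64.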